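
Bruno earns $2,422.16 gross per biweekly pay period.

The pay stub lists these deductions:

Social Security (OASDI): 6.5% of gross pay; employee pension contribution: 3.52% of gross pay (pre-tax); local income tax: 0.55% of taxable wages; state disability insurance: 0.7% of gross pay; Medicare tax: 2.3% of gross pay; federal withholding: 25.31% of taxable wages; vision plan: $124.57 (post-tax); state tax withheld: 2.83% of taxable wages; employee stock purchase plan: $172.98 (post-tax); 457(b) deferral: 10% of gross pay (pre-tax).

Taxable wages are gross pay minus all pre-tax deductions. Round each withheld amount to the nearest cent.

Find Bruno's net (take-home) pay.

$966.06

457(b) deferral: $2,422.16 × 0.1 = $242.22
Employee pension contribution: $2,422.16 × 0.0352 = $85.26
Pre-tax total = $242.22 + $85.26 = $327.48
Taxable wages = $2,422.16 − $327.48 = $2,094.68
Federal withholding: $2,094.68 × 0.2531 = $530.16
Local income tax: $2,094.68 × 0.0055 = $11.52
State tax withheld: $2,094.68 × 0.0283 = $59.28
Social Security (OASDI): $2,422.16 × 0.065 = $157.44
State disability insurance: $2,422.16 × 0.007 = $16.96
Medicare tax: $2,422.16 × 0.023 = $55.71
Employee stock purchase plan: $172.98
Vision plan: $124.57
Total deductions = $242.22 + $85.26 + $530.16 + $11.52 + $59.28 + $157.44 + $16.96 + $55.71 + $172.98 + $124.57 = $1,456.10
Net pay = $2,422.16 − $1,456.10 = $966.06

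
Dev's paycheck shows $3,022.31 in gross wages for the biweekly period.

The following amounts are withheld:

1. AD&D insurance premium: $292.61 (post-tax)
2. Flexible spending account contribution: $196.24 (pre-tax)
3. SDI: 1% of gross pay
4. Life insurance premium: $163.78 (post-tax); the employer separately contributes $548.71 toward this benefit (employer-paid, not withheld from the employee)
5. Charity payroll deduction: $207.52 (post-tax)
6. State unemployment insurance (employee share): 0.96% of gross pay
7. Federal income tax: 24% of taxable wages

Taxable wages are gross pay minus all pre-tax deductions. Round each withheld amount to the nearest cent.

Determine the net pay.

$1,424.67

Flexible spending account contribution: $196.24
Taxable wages = $3,022.31 − $196.24 = $2,826.07
Federal income tax: $2,826.07 × 0.24 = $678.26
State unemployment insurance (employee share): $3,022.31 × 0.0096 = $29.01
SDI: $3,022.31 × 0.01 = $30.22
AD&D insurance premium: $292.61
Life insurance premium: $163.78
Charity payroll deduction: $207.52
(Employer's $548.71 toward life insurance premium is not withheld from the employee.)
Total deductions = $196.24 + $678.26 + $29.01 + $30.22 + $292.61 + $163.78 + $207.52 = $1,597.64
Net pay = $3,022.31 − $1,597.64 = $1,424.67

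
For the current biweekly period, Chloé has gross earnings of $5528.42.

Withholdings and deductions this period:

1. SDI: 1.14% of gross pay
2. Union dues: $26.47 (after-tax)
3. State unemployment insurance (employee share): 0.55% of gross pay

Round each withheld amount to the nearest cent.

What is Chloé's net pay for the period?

$5408.52

State unemployment insurance (employee share): $5528.42 × 0.0055 = $30.41
SDI: $5528.42 × 0.0114 = $63.02
Union dues: $26.47
Total deductions = $30.41 + $63.02 + $26.47 = $119.90
Net pay = $5528.42 − $119.90 = $5408.52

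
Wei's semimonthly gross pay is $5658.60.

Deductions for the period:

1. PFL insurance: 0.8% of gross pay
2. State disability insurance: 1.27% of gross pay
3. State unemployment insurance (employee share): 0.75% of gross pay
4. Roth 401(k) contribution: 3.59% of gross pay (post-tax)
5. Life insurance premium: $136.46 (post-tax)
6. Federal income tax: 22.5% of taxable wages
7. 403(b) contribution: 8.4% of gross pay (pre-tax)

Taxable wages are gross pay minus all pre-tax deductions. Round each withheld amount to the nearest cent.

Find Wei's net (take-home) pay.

403(b) contribution: $5658.60 × 0.084 = $475.32
Taxable wages = $5658.60 − $475.32 = $5183.28
Federal income tax: $5183.28 × 0.225 = $1166.24
State unemployment insurance (employee share): $5658.60 × 0.0075 = $42.44
State disability insurance: $5658.60 × 0.0127 = $71.86
PFL insurance: $5658.60 × 0.008 = $45.27
Roth 401(k) contribution: $5658.60 × 0.0359 = $203.14
Life insurance premium: $136.46
Total deductions = $475.32 + $1166.24 + $42.44 + $71.86 + $45.27 + $203.14 + $136.46 = $2140.73
Net pay = $5658.60 − $2140.73 = $3517.87

$3517.87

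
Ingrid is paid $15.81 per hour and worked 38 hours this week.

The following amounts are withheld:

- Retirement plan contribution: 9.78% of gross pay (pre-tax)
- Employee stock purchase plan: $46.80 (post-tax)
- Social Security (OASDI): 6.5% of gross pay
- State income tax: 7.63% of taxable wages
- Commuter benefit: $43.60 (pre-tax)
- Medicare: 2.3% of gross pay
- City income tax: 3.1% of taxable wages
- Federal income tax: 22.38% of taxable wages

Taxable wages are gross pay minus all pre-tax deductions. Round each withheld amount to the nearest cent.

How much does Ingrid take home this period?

Gross pay: 38 × $15.81 = $600.78
Commuter benefit: $43.60
Retirement plan contribution: $600.78 × 0.0978 = $58.76
Pre-tax total = $43.60 + $58.76 = $102.36
Taxable wages = $600.78 − $102.36 = $498.42
City income tax: $498.42 × 0.031 = $15.45
State income tax: $498.42 × 0.0763 = $38.03
Federal income tax: $498.42 × 0.2238 = $111.55
Social Security (OASDI): $600.78 × 0.065 = $39.05
Medicare: $600.78 × 0.023 = $13.82
Employee stock purchase plan: $46.80
Total deductions = $43.60 + $58.76 + $15.45 + $38.03 + $111.55 + $39.05 + $13.82 + $46.80 = $367.06
Net pay = $600.78 − $367.06 = $233.72

$233.72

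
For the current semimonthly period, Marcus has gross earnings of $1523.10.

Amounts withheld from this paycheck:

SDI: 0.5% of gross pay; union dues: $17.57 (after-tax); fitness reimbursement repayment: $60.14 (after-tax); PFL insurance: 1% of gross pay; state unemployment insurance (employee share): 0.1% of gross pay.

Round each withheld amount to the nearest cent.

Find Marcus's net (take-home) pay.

PFL insurance: $1523.10 × 0.01 = $15.23
SDI: $1523.10 × 0.005 = $7.62
State unemployment insurance (employee share): $1523.10 × 0.001 = $1.52
Union dues: $17.57
Fitness reimbursement repayment: $60.14
Total deductions = $15.23 + $7.62 + $1.52 + $17.57 + $60.14 = $102.08
Net pay = $1523.10 − $102.08 = $1421.02

$1421.02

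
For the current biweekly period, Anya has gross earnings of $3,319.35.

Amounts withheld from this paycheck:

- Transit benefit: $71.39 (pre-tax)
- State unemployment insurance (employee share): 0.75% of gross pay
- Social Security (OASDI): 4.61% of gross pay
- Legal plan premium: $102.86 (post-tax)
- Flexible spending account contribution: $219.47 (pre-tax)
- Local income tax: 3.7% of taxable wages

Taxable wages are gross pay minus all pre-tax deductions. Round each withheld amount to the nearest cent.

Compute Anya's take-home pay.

Flexible spending account contribution: $219.47
Transit benefit: $71.39
Pre-tax total = $219.47 + $71.39 = $290.86
Taxable wages = $3,319.35 − $290.86 = $3,028.49
Local income tax: $3,028.49 × 0.037 = $112.05
Social Security (OASDI): $3,319.35 × 0.0461 = $153.02
State unemployment insurance (employee share): $3,319.35 × 0.0075 = $24.90
Legal plan premium: $102.86
Total deductions = $219.47 + $71.39 + $112.05 + $153.02 + $24.90 + $102.86 = $683.69
Net pay = $3,319.35 − $683.69 = $2,635.66

$2,635.66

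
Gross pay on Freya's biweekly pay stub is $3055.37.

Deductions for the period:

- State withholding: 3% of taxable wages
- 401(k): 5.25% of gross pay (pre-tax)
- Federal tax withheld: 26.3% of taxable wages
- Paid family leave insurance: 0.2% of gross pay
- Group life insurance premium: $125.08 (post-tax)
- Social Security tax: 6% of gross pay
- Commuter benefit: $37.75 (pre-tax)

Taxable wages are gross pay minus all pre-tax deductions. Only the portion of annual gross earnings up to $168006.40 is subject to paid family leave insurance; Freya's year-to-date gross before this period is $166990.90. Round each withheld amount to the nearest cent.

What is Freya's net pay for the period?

$1709.61

401(k): $3055.37 × 0.0525 = $160.41
Commuter benefit: $37.75
Pre-tax total = $160.41 + $37.75 = $198.16
Taxable wages = $3055.37 − $198.16 = $2857.21
Federal tax withheld: $2857.21 × 0.263 = $751.45
State withholding: $2857.21 × 0.03 = $85.72
Paid family leave insurance: only $168006.40 − $166990.90 = $1015.50 of this check is subject → $1015.50 × 0.002 = $2.03
Social Security tax: $3055.37 × 0.06 = $183.32
Group life insurance premium: $125.08
Total deductions = $160.41 + $37.75 + $751.45 + $85.72 + $2.03 + $183.32 + $125.08 = $1345.76
Net pay = $3055.37 − $1345.76 = $1709.61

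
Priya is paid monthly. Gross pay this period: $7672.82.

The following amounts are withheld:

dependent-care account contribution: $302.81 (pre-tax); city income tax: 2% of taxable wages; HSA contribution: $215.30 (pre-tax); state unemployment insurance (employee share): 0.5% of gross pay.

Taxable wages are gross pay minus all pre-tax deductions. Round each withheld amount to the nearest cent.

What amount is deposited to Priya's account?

$6973.26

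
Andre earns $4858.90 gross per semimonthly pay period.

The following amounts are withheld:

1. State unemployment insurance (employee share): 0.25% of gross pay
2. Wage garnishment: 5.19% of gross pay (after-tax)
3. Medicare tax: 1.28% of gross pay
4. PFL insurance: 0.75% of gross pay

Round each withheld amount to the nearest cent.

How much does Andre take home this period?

PFL insurance: $4858.90 × 0.0075 = $36.44
State unemployment insurance (employee share): $4858.90 × 0.0025 = $12.15
Medicare tax: $4858.90 × 0.0128 = $62.19
Wage garnishment: $4858.90 × 0.0519 = $252.18
Total deductions = $36.44 + $12.15 + $62.19 + $252.18 = $362.96
Net pay = $4858.90 − $362.96 = $4495.94

$4495.94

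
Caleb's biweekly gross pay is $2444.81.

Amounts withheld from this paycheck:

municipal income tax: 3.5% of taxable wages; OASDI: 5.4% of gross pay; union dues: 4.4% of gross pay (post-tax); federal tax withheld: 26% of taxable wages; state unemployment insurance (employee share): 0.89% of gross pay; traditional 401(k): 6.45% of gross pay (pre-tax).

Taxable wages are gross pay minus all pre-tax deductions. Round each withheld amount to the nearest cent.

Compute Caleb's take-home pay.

$1351.07

Traditional 401(k): $2444.81 × 0.0645 = $157.69
Taxable wages = $2444.81 − $157.69 = $2287.12
Federal tax withheld: $2287.12 × 0.26 = $594.65
Municipal income tax: $2287.12 × 0.035 = $80.05
State unemployment insurance (employee share): $2444.81 × 0.0089 = $21.76
OASDI: $2444.81 × 0.054 = $132.02
Union dues: $2444.81 × 0.044 = $107.57
Total deductions = $157.69 + $594.65 + $80.05 + $21.76 + $132.02 + $107.57 = $1093.74
Net pay = $2444.81 − $1093.74 = $1351.07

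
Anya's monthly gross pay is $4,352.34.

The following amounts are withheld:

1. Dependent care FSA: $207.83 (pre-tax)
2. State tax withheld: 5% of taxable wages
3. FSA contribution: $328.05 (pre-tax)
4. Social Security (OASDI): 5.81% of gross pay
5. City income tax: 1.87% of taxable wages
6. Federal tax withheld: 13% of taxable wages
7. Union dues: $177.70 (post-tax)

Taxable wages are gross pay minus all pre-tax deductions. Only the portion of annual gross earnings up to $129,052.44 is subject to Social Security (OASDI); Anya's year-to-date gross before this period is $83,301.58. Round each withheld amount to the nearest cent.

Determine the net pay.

$2,627.56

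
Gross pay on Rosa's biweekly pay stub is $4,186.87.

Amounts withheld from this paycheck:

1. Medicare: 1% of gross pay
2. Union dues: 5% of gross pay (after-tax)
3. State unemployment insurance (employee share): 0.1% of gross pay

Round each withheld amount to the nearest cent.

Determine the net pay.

$3,931.47

State unemployment insurance (employee share): $4,186.87 × 0.001 = $4.19
Medicare: $4,186.87 × 0.01 = $41.87
Union dues: $4,186.87 × 0.05 = $209.34
Total deductions = $4.19 + $41.87 + $209.34 = $255.40
Net pay = $4,186.87 − $255.40 = $3,931.47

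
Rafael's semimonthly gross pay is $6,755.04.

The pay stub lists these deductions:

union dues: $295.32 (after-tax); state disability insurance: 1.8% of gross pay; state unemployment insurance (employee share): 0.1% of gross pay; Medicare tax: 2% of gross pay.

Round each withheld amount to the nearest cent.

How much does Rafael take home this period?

$6,196.27

State unemployment insurance (employee share): $6,755.04 × 0.001 = $6.76
State disability insurance: $6,755.04 × 0.018 = $121.59
Medicare tax: $6,755.04 × 0.02 = $135.10
Union dues: $295.32
Total deductions = $6.76 + $121.59 + $135.10 + $295.32 = $558.77
Net pay = $6,755.04 − $558.77 = $6,196.27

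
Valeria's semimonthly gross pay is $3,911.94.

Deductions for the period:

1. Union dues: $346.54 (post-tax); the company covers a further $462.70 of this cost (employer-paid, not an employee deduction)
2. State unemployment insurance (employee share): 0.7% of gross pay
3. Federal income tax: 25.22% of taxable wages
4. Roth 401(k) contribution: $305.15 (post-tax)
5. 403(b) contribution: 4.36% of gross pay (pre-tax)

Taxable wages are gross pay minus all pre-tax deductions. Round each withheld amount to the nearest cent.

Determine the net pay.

$2,118.73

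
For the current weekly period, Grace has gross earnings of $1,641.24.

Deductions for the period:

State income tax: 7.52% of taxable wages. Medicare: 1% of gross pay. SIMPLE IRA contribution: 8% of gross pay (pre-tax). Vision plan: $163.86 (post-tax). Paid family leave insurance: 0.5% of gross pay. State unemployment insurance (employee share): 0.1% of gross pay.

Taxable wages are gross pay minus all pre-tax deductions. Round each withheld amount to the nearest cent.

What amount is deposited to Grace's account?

$1,206.27

SIMPLE IRA contribution: $1,641.24 × 0.08 = $131.30
Taxable wages = $1,641.24 − $131.30 = $1,509.94
State income tax: $1,509.94 × 0.0752 = $113.55
State unemployment insurance (employee share): $1,641.24 × 0.001 = $1.64
Paid family leave insurance: $1,641.24 × 0.005 = $8.21
Medicare: $1,641.24 × 0.01 = $16.41
Vision plan: $163.86
Total deductions = $131.30 + $113.55 + $1.64 + $8.21 + $16.41 + $163.86 = $434.97
Net pay = $1,641.24 − $434.97 = $1,206.27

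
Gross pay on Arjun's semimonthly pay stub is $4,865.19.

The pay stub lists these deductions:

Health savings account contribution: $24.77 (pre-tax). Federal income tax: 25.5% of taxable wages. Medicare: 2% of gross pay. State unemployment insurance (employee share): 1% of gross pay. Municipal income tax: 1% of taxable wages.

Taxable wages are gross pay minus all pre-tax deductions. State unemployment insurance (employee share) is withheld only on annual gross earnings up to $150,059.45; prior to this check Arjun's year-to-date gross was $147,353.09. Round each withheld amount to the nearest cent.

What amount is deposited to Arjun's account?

$3,433.35

Health savings account contribution: $24.77
Taxable wages = $4,865.19 − $24.77 = $4,840.42
Municipal income tax: $4,840.42 × 0.01 = $48.40
Federal income tax: $4,840.42 × 0.255 = $1,234.31
State unemployment insurance (employee share): only $150,059.45 − $147,353.09 = $2,706.36 of this check is subject → $2,706.36 × 0.01 = $27.06
Medicare: $4,865.19 × 0.02 = $97.30
Total deductions = $24.77 + $48.40 + $1,234.31 + $27.06 + $97.30 = $1,431.84
Net pay = $4,865.19 − $1,431.84 = $3,433.35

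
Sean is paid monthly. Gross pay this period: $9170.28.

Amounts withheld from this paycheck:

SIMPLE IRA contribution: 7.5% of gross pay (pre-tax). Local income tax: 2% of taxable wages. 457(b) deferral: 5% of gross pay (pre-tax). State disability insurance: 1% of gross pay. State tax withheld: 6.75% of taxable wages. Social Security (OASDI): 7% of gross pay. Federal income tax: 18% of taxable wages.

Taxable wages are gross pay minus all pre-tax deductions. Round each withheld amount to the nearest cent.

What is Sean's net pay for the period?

$5143.96

SIMPLE IRA contribution: $9170.28 × 0.075 = $687.77
457(b) deferral: $9170.28 × 0.05 = $458.51
Pre-tax total = $687.77 + $458.51 = $1146.28
Taxable wages = $9170.28 − $1146.28 = $8024.00
State tax withheld: $8024.00 × 0.0675 = $541.62
Local income tax: $8024.00 × 0.02 = $160.48
Federal income tax: $8024.00 × 0.18 = $1444.32
State disability insurance: $9170.28 × 0.01 = $91.70
Social Security (OASDI): $9170.28 × 0.07 = $641.92
Total deductions = $687.77 + $458.51 + $541.62 + $160.48 + $1444.32 + $91.70 + $641.92 = $4026.32
Net pay = $9170.28 − $4026.32 = $5143.96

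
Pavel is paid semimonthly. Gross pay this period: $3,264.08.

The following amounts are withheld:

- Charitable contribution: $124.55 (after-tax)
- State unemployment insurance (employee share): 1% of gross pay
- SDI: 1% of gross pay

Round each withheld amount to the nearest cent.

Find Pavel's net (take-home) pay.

$3,074.25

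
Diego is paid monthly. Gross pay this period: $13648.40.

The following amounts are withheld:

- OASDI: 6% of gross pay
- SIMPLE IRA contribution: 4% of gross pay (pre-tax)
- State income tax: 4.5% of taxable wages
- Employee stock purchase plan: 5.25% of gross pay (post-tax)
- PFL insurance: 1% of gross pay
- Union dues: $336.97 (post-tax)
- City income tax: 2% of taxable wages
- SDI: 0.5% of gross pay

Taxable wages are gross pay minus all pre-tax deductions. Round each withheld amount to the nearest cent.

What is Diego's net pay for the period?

$10173.67

SIMPLE IRA contribution: $13648.40 × 0.04 = $545.94
Taxable wages = $13648.40 − $545.94 = $13102.46
City income tax: $13102.46 × 0.02 = $262.05
State income tax: $13102.46 × 0.045 = $589.61
OASDI: $13648.40 × 0.06 = $818.90
SDI: $13648.40 × 0.005 = $68.24
PFL insurance: $13648.40 × 0.01 = $136.48
Employee stock purchase plan: $13648.40 × 0.0525 = $716.54
Union dues: $336.97
Total deductions = $545.94 + $262.05 + $589.61 + $818.90 + $68.24 + $136.48 + $716.54 + $336.97 = $3474.73
Net pay = $13648.40 − $3474.73 = $10173.67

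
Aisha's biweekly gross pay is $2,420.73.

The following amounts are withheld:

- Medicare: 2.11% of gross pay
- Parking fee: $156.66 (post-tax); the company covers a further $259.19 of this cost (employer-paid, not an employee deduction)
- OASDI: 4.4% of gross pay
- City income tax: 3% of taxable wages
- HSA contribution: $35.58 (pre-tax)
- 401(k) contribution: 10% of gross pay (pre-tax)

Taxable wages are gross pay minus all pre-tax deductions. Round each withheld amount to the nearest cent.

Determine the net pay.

401(k) contribution: $2,420.73 × 0.1 = $242.07
HSA contribution: $35.58
Pre-tax total = $242.07 + $35.58 = $277.65
Taxable wages = $2,420.73 − $277.65 = $2,143.08
City income tax: $2,143.08 × 0.03 = $64.29
Medicare: $2,420.73 × 0.0211 = $51.08
OASDI: $2,420.73 × 0.044 = $106.51
Parking fee: $156.66
(Employer's $259.19 toward parking fee is not withheld from the employee.)
Total deductions = $242.07 + $35.58 + $64.29 + $51.08 + $106.51 + $156.66 = $656.19
Net pay = $2,420.73 − $656.19 = $1,764.54

$1,764.54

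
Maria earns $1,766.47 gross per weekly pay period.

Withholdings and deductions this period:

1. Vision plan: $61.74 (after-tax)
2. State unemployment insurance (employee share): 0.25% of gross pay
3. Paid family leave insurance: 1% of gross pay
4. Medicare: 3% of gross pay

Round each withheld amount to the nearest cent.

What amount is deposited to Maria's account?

Paid family leave insurance: $1,766.47 × 0.01 = $17.66
Medicare: $1,766.47 × 0.03 = $52.99
State unemployment insurance (employee share): $1,766.47 × 0.0025 = $4.42
Vision plan: $61.74
Total deductions = $17.66 + $52.99 + $4.42 + $61.74 = $136.81
Net pay = $1,766.47 − $136.81 = $1,629.66

$1,629.66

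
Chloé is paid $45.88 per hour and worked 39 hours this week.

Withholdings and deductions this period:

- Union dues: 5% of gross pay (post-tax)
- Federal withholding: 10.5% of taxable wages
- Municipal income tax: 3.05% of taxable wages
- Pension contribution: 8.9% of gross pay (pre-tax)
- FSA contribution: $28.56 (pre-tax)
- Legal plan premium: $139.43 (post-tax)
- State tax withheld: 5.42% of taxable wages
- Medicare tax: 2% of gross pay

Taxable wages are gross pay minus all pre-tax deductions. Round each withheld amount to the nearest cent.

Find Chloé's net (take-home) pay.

Gross pay: 39 × $45.88 = $1789.32
FSA contribution: $28.56
Pension contribution: $1789.32 × 0.089 = $159.25
Pre-tax total = $28.56 + $159.25 = $187.81
Taxable wages = $1789.32 − $187.81 = $1601.51
State tax withheld: $1601.51 × 0.0542 = $86.80
Municipal income tax: $1601.51 × 0.0305 = $48.85
Federal withholding: $1601.51 × 0.105 = $168.16
Medicare tax: $1789.32 × 0.02 = $35.79
Legal plan premium: $139.43
Union dues: $1789.32 × 0.05 = $89.47
Total deductions = $28.56 + $159.25 + $86.80 + $48.85 + $168.16 + $35.79 + $139.43 + $89.47 = $756.31
Net pay = $1789.32 − $756.31 = $1033.01

$1033.01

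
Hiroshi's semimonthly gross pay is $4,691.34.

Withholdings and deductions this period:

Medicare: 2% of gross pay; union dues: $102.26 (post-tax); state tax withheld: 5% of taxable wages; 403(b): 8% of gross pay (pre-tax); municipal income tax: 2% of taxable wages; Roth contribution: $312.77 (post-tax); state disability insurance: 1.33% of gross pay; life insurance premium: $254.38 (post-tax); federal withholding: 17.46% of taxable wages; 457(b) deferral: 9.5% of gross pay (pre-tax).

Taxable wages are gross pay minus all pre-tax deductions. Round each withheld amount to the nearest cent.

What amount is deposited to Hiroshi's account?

403(b): $4,691.34 × 0.08 = $375.31
457(b) deferral: $4,691.34 × 0.095 = $445.68
Pre-tax total = $375.31 + $445.68 = $820.99
Taxable wages = $4,691.34 − $820.99 = $3,870.35
Federal withholding: $3,870.35 × 0.1746 = $675.76
Municipal income tax: $3,870.35 × 0.02 = $77.41
State tax withheld: $3,870.35 × 0.05 = $193.52
Medicare: $4,691.34 × 0.02 = $93.83
State disability insurance: $4,691.34 × 0.0133 = $62.39
Union dues: $102.26
Roth contribution: $312.77
Life insurance premium: $254.38
Total deductions = $375.31 + $445.68 + $675.76 + $77.41 + $193.52 + $93.83 + $62.39 + $102.26 + $312.77 + $254.38 = $2,593.31
Net pay = $4,691.34 − $2,593.31 = $2,098.03

$2,098.03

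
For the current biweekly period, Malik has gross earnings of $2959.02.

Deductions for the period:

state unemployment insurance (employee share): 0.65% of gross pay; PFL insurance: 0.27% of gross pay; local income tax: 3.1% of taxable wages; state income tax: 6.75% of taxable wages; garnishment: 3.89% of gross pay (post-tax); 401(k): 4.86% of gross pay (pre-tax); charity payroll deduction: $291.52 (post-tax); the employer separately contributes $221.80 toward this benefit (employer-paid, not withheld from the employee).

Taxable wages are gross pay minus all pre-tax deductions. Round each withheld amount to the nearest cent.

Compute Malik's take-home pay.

401(k): $2959.02 × 0.0486 = $143.81
Taxable wages = $2959.02 − $143.81 = $2815.21
Local income tax: $2815.21 × 0.031 = $87.27
State income tax: $2815.21 × 0.0675 = $190.03
State unemployment insurance (employee share): $2959.02 × 0.0065 = $19.23
PFL insurance: $2959.02 × 0.0027 = $7.99
Garnishment: $2959.02 × 0.0389 = $115.11
Charity payroll deduction: $291.52
(Employer's $221.80 toward charity payroll deduction is not withheld from the employee.)
Total deductions = $143.81 + $87.27 + $190.03 + $19.23 + $7.99 + $115.11 + $291.52 = $854.96
Net pay = $2959.02 − $854.96 = $2104.06

$2104.06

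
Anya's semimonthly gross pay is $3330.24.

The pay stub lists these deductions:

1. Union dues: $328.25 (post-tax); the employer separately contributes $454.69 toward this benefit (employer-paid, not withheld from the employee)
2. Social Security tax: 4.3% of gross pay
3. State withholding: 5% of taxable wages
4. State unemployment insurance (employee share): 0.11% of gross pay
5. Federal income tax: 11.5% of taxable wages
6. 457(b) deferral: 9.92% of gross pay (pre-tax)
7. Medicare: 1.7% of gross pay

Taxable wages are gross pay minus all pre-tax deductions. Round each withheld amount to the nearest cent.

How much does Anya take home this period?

$1973.18

457(b) deferral: $3330.24 × 0.0992 = $330.36
Taxable wages = $3330.24 − $330.36 = $2999.88
Federal income tax: $2999.88 × 0.115 = $344.99
State withholding: $2999.88 × 0.05 = $149.99
Medicare: $3330.24 × 0.017 = $56.61
Social Security tax: $3330.24 × 0.043 = $143.20
State unemployment insurance (employee share): $3330.24 × 0.0011 = $3.66
Union dues: $328.25
(Employer's $454.69 toward union dues is not withheld from the employee.)
Total deductions = $330.36 + $344.99 + $149.99 + $56.61 + $143.20 + $3.66 + $328.25 = $1357.06
Net pay = $3330.24 − $1357.06 = $1973.18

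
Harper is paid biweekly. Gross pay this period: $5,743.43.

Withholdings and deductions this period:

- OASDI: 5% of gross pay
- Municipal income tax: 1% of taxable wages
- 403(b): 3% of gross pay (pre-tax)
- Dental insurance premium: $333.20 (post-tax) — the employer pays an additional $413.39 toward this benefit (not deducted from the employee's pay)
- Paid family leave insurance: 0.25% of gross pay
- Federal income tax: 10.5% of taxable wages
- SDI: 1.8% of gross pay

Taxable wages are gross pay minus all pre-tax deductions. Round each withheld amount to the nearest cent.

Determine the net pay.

$4,192.34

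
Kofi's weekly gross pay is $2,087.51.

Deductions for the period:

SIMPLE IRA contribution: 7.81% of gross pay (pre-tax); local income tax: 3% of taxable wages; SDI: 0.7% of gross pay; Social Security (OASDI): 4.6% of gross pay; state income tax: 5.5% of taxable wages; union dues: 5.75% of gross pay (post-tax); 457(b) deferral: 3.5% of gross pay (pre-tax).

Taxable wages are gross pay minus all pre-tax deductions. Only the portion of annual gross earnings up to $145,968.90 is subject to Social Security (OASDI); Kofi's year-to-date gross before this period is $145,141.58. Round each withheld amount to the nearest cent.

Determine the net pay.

457(b) deferral: $2,087.51 × 0.035 = $73.06
SIMPLE IRA contribution: $2,087.51 × 0.0781 = $163.03
Pre-tax total = $73.06 + $163.03 = $236.09
Taxable wages = $2,087.51 − $236.09 = $1,851.42
State income tax: $1,851.42 × 0.055 = $101.83
Local income tax: $1,851.42 × 0.03 = $55.54
SDI: $2,087.51 × 0.007 = $14.61
Social Security (OASDI): only $145,968.90 − $145,141.58 = $827.32 of this check is subject → $827.32 × 0.046 = $38.06
Union dues: $2,087.51 × 0.0575 = $120.03
Total deductions = $73.06 + $163.03 + $101.83 + $55.54 + $14.61 + $38.06 + $120.03 = $566.16
Net pay = $2,087.51 − $566.16 = $1,521.35

$1,521.35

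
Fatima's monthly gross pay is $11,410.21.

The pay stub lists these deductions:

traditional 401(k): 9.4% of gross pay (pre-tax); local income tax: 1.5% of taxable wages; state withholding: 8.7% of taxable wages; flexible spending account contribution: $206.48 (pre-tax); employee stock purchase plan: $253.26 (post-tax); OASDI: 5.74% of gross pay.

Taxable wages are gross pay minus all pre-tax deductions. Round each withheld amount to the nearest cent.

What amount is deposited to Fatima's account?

$8,189.58

Flexible spending account contribution: $206.48
Traditional 401(k): $11,410.21 × 0.094 = $1,072.56
Pre-tax total = $206.48 + $1,072.56 = $1,279.04
Taxable wages = $11,410.21 − $1,279.04 = $10,131.17
State withholding: $10,131.17 × 0.087 = $881.41
Local income tax: $10,131.17 × 0.015 = $151.97
OASDI: $11,410.21 × 0.0574 = $654.95
Employee stock purchase plan: $253.26
Total deductions = $206.48 + $1,072.56 + $881.41 + $151.97 + $654.95 + $253.26 = $3,220.63
Net pay = $11,410.21 − $3,220.63 = $8,189.58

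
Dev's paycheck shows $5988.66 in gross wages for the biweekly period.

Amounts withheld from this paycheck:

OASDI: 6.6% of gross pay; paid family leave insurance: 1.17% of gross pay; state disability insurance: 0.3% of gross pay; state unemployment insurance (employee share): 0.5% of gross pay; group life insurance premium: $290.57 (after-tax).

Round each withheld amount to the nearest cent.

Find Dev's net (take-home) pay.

$5184.86

Paid family leave insurance: $5988.66 × 0.0117 = $70.07
State unemployment insurance (employee share): $5988.66 × 0.005 = $29.94
State disability insurance: $5988.66 × 0.003 = $17.97
OASDI: $5988.66 × 0.066 = $395.25
Group life insurance premium: $290.57
Total deductions = $70.07 + $29.94 + $17.97 + $395.25 + $290.57 = $803.80
Net pay = $5988.66 − $803.80 = $5184.86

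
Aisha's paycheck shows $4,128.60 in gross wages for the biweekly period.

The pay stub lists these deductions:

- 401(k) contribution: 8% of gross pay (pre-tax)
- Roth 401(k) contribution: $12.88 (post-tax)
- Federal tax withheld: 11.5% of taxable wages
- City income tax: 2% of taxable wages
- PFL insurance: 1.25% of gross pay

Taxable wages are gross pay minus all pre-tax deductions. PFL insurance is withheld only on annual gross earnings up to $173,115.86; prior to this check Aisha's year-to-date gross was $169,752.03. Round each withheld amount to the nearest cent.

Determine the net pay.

$3,230.60

401(k) contribution: $4,128.60 × 0.08 = $330.29
Taxable wages = $4,128.60 − $330.29 = $3,798.31
Federal tax withheld: $3,798.31 × 0.115 = $436.81
City income tax: $3,798.31 × 0.02 = $75.97
PFL insurance: only $173,115.86 − $169,752.03 = $3,363.83 of this check is subject → $3,363.83 × 0.0125 = $42.05
Roth 401(k) contribution: $12.88
Total deductions = $330.29 + $436.81 + $75.97 + $42.05 + $12.88 = $898.00
Net pay = $4,128.60 − $898.00 = $3,230.60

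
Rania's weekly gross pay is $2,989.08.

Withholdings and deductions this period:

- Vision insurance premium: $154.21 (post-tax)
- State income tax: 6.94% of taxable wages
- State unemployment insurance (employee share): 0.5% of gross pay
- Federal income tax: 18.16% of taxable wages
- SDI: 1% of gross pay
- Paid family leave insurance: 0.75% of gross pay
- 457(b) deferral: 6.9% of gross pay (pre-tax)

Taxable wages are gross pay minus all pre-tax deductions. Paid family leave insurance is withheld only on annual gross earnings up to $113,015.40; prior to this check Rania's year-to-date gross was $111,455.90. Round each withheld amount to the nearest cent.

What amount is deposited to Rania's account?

457(b) deferral: $2,989.08 × 0.069 = $206.25
Taxable wages = $2,989.08 − $206.25 = $2,782.83
State income tax: $2,782.83 × 0.0694 = $193.13
Federal income tax: $2,782.83 × 0.1816 = $505.36
State unemployment insurance (employee share): $2,989.08 × 0.005 = $14.95
SDI: $2,989.08 × 0.01 = $29.89
Paid family leave insurance: only $113,015.40 − $111,455.90 = $1,559.50 of this check is subject → $1,559.50 × 0.0075 = $11.70
Vision insurance premium: $154.21
Total deductions = $206.25 + $193.13 + $505.36 + $14.95 + $29.89 + $11.70 + $154.21 = $1,115.49
Net pay = $2,989.08 − $1,115.49 = $1,873.59

$1,873.59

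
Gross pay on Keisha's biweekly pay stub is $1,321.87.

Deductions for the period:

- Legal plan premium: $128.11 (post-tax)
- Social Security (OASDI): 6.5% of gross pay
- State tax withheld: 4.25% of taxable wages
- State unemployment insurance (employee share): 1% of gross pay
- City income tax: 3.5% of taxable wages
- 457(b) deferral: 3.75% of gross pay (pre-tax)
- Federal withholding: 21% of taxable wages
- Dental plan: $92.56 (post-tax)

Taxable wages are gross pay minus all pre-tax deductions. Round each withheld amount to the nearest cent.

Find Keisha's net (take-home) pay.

457(b) deferral: $1,321.87 × 0.0375 = $49.57
Taxable wages = $1,321.87 − $49.57 = $1,272.30
State tax withheld: $1,272.30 × 0.0425 = $54.07
City income tax: $1,272.30 × 0.035 = $44.53
Federal withholding: $1,272.30 × 0.21 = $267.18
State unemployment insurance (employee share): $1,321.87 × 0.01 = $13.22
Social Security (OASDI): $1,321.87 × 0.065 = $85.92
Legal plan premium: $128.11
Dental plan: $92.56
Total deductions = $49.57 + $54.07 + $44.53 + $267.18 + $13.22 + $85.92 + $128.11 + $92.56 = $735.16
Net pay = $1,321.87 − $735.16 = $586.71

$586.71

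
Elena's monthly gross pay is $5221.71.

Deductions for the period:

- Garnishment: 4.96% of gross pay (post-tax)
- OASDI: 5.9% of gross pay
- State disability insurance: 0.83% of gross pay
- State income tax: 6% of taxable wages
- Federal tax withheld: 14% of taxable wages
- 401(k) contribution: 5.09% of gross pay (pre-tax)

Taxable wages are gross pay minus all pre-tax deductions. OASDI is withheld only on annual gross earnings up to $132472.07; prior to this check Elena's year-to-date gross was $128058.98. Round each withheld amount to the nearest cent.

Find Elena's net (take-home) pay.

$3402.02

401(k) contribution: $5221.71 × 0.0509 = $265.79
Taxable wages = $5221.71 − $265.79 = $4955.92
State income tax: $4955.92 × 0.06 = $297.36
Federal tax withheld: $4955.92 × 0.14 = $693.83
OASDI: only $132472.07 − $128058.98 = $4413.09 of this check is subject → $4413.09 × 0.059 = $260.37
State disability insurance: $5221.71 × 0.0083 = $43.34
Garnishment: $5221.71 × 0.0496 = $259.00
Total deductions = $265.79 + $297.36 + $693.83 + $260.37 + $43.34 + $259.00 = $1819.69
Net pay = $5221.71 − $1819.69 = $3402.02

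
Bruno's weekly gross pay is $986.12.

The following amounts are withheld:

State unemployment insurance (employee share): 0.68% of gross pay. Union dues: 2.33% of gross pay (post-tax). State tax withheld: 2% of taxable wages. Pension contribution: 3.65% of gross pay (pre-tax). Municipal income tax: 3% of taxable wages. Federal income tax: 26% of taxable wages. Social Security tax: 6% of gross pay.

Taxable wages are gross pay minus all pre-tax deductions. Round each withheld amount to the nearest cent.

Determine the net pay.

$566.74

Pension contribution: $986.12 × 0.0365 = $35.99
Taxable wages = $986.12 − $35.99 = $950.13
Federal income tax: $950.13 × 0.26 = $247.03
State tax withheld: $950.13 × 0.02 = $19.00
Municipal income tax: $950.13 × 0.03 = $28.50
Social Security tax: $986.12 × 0.06 = $59.17
State unemployment insurance (employee share): $986.12 × 0.0068 = $6.71
Union dues: $986.12 × 0.0233 = $22.98
Total deductions = $35.99 + $247.03 + $19.00 + $28.50 + $59.17 + $6.71 + $22.98 = $419.38
Net pay = $986.12 − $419.38 = $566.74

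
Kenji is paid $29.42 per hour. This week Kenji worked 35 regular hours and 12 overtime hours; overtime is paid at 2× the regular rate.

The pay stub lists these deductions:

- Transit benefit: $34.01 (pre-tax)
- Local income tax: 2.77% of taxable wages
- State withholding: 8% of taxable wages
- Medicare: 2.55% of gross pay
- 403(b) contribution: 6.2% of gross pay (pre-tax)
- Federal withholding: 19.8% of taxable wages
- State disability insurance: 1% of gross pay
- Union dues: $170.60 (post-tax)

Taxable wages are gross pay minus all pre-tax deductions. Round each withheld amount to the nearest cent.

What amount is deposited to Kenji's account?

$874.60

Regular pay: 35 × $29.42 = $1,029.70
Overtime pay: 12 × $29.42 × 2 = $706.08
Gross pay = $1,029.70 + $706.08 = $1,735.78
Transit benefit: $34.01
403(b) contribution: $1,735.78 × 0.062 = $107.62
Pre-tax total = $34.01 + $107.62 = $141.63
Taxable wages = $1,735.78 − $141.63 = $1,594.15
Local income tax: $1,594.15 × 0.0277 = $44.16
Federal withholding: $1,594.15 × 0.198 = $315.64
State withholding: $1,594.15 × 0.08 = $127.53
Medicare: $1,735.78 × 0.0255 = $44.26
State disability insurance: $1,735.78 × 0.01 = $17.36
Union dues: $170.60
Total deductions = $34.01 + $107.62 + $44.16 + $315.64 + $127.53 + $44.26 + $17.36 + $170.60 = $861.18
Net pay = $1,735.78 − $861.18 = $874.60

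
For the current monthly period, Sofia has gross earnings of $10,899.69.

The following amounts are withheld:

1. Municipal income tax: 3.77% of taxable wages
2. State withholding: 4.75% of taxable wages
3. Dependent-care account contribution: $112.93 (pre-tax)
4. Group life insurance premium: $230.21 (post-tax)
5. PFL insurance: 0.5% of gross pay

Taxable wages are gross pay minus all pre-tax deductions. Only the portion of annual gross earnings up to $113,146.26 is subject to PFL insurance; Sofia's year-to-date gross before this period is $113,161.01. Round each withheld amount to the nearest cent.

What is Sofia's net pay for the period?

$9,637.52

Dependent-care account contribution: $112.93
Taxable wages = $10,899.69 − $112.93 = $10,786.76
Municipal income tax: $10,786.76 × 0.0377 = $406.66
State withholding: $10,786.76 × 0.0475 = $512.37
PFL insurance: annual cap $113,146.26 already reached (YTD $113,161.01), so $0.00
Group life insurance premium: $230.21
Total deductions = $112.93 + $406.66 + $512.37 + $0.00 + $230.21 = $1,262.17
Net pay = $10,899.69 − $1,262.17 = $9,637.52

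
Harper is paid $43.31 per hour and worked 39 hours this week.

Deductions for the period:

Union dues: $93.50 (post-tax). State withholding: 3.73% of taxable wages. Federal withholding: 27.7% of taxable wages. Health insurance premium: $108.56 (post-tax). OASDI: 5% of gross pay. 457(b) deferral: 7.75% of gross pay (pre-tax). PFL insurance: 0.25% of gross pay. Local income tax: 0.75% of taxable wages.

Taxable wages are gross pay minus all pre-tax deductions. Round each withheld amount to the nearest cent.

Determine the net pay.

$766.03

Gross pay: 39 × $43.31 = $1,689.09
457(b) deferral: $1,689.09 × 0.0775 = $130.90
Taxable wages = $1,689.09 − $130.90 = $1,558.19
Local income tax: $1,558.19 × 0.0075 = $11.69
Federal withholding: $1,558.19 × 0.277 = $431.62
State withholding: $1,558.19 × 0.0373 = $58.12
PFL insurance: $1,689.09 × 0.0025 = $4.22
OASDI: $1,689.09 × 0.05 = $84.45
Union dues: $93.50
Health insurance premium: $108.56
Total deductions = $130.90 + $11.69 + $431.62 + $58.12 + $4.22 + $84.45 + $93.50 + $108.56 = $923.06
Net pay = $1,689.09 − $923.06 = $766.03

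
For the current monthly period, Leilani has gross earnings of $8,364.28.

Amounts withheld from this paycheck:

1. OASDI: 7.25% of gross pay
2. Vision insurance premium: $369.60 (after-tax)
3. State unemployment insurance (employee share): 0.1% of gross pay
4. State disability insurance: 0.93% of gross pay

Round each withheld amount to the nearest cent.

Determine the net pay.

$7,302.12

OASDI: $8,364.28 × 0.0725 = $606.41
State disability insurance: $8,364.28 × 0.0093 = $77.79
State unemployment insurance (employee share): $8,364.28 × 0.001 = $8.36
Vision insurance premium: $369.60
Total deductions = $606.41 + $77.79 + $8.36 + $369.60 = $1,062.16
Net pay = $8,364.28 − $1,062.16 = $7,302.12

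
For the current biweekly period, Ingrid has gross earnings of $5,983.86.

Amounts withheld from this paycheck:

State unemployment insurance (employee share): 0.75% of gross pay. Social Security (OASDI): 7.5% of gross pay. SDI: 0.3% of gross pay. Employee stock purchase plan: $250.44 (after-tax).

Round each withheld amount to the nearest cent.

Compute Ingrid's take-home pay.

Social Security (OASDI): $5,983.86 × 0.075 = $448.79
SDI: $5,983.86 × 0.003 = $17.95
State unemployment insurance (employee share): $5,983.86 × 0.0075 = $44.88
Employee stock purchase plan: $250.44
Total deductions = $448.79 + $17.95 + $44.88 + $250.44 = $762.06
Net pay = $5,983.86 − $762.06 = $5,221.80

$5,221.80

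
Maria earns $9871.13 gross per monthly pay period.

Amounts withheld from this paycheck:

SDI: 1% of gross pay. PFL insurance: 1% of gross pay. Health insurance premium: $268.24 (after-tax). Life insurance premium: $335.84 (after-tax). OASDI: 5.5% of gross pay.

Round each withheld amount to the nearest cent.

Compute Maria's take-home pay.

$8526.72

OASDI: $9871.13 × 0.055 = $542.91
PFL insurance: $9871.13 × 0.01 = $98.71
SDI: $9871.13 × 0.01 = $98.71
Life insurance premium: $335.84
Health insurance premium: $268.24
Total deductions = $542.91 + $98.71 + $98.71 + $335.84 + $268.24 = $1344.41
Net pay = $9871.13 − $1344.41 = $8526.72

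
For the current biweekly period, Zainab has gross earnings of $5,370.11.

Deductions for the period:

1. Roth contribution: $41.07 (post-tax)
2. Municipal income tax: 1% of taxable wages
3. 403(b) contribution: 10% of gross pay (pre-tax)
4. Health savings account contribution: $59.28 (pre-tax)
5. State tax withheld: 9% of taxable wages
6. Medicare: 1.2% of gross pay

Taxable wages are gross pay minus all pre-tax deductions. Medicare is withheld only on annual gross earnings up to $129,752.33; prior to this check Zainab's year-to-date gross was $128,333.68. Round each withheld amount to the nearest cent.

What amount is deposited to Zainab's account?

403(b) contribution: $5,370.11 × 0.1 = $537.01
Health savings account contribution: $59.28
Pre-tax total = $537.01 + $59.28 = $596.29
Taxable wages = $5,370.11 − $596.29 = $4,773.82
Municipal income tax: $4,773.82 × 0.01 = $47.74
State tax withheld: $4,773.82 × 0.09 = $429.64
Medicare: only $129,752.33 − $128,333.68 = $1,418.65 of this check is subject → $1,418.65 × 0.012 = $17.02
Roth contribution: $41.07
Total deductions = $537.01 + $59.28 + $47.74 + $429.64 + $17.02 + $41.07 = $1,131.76
Net pay = $5,370.11 − $1,131.76 = $4,238.35

$4,238.35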